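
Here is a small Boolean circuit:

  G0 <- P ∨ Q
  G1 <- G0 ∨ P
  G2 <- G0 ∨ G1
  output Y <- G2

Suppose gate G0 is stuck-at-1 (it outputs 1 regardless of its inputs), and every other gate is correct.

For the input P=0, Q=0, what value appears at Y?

Propagate with G0 forced: G0=1 [stuck-at-1], G1=1, G2=1.
So Y = 1. (Without the fault it would be 0.)

1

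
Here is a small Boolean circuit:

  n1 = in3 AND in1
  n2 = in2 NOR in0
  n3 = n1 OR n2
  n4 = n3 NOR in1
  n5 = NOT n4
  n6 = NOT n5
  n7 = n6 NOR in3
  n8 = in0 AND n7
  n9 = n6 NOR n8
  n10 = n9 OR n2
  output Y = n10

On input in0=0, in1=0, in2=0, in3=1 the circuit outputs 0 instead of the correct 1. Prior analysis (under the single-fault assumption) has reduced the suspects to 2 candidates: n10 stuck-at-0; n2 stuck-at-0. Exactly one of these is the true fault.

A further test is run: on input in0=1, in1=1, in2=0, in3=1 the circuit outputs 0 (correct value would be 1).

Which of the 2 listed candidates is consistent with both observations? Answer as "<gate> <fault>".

Evaluate each candidate on input in0=1, in1=1, in2=0, in3=1:
  n10 stuck-at-0: n1=1, n2=0, n3=1, n4=0, n5=1, n6=0, n7=0, n8=0, n9=1, n10=0 [stuck-at-0] → 0 — matches
  n2 stuck-at-0: n1=1, n2=0 [stuck-at-0], n3=1, n4=0, n5=1, n6=0, n7=0, n8=0, n9=1, n10=1 → 1 — eliminated
Only n10 stuck-at-0 reproduces the observed 0.

n10 stuck-at-0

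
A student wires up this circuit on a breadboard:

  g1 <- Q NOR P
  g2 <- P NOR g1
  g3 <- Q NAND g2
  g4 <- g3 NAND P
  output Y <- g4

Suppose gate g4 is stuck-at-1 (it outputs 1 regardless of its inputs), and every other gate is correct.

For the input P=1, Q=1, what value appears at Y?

Propagate with g4 forced: g1=0, g2=0, g3=1, g4=1 [stuck-at-1].
So Y = 1. (Without the fault it would be 0.)

1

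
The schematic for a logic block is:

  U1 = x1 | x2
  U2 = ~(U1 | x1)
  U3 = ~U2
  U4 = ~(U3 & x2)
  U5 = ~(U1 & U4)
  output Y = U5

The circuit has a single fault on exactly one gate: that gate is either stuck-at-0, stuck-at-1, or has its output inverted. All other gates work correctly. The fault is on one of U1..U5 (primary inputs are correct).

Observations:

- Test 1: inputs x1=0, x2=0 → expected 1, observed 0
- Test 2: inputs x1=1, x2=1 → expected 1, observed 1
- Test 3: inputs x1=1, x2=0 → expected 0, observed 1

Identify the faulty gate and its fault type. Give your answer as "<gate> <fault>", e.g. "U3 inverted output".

U1 inverted output

Fault-free values for test 1 (x1=0, x2=0): U1=0, U2=1, U3=0, U4=1, U5=1, giving Y=1. Observed 0.
Test 1: faults giving observed 0 are {U1 stuck-at-1, U1 inverted output, U5 stuck-at-0, U5 inverted output}.
Test 2 (x1=1, x2=1): fault-free U1=1, U2=0, U3=1, U4=0, U5=1 → 1; observed 1. Eliminates U5 stuck-at-0, U5 inverted output.
Test 3 (x1=1, x2=0): fault-free U1=1, U2=0, U3=1, U4=1, U5=0 → 0; observed 1. Eliminates U1 stuck-at-1.
Only U1 inverted output is consistent with every test.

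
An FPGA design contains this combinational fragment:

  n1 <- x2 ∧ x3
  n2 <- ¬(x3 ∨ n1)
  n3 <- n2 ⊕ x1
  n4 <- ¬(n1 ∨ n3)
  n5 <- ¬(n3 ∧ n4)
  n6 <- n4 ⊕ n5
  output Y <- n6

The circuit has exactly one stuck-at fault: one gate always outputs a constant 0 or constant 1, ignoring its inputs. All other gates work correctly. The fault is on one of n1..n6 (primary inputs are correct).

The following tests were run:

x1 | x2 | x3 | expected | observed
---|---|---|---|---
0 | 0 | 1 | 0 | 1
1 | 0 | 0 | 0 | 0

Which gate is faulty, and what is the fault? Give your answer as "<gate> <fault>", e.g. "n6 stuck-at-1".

Fault-free values for test 1 (x1=0, x2=0, x3=1): n1=0, n2=0, n3=0, n4=1, n5=1, n6=0, giving Y=0. Observed 1.
Test 1: faults giving observed 1 are {n1 stuck-at-1, n2 stuck-at-1, n3 stuck-at-1, n4 stuck-at-0, n5 stuck-at-0, n6 stuck-at-1}.
Test 2 (x1=1, x2=0, x3=0): fault-free n1=0, n2=1, n3=0, n4=1, n5=1, n6=0 → 0; observed 0. Eliminates n1 stuck-at-1, n3 stuck-at-1, n4 stuck-at-0, n5 stuck-at-0, n6 stuck-at-1.
Only n2 stuck-at-1 is consistent with every test.

n2 stuck-at-1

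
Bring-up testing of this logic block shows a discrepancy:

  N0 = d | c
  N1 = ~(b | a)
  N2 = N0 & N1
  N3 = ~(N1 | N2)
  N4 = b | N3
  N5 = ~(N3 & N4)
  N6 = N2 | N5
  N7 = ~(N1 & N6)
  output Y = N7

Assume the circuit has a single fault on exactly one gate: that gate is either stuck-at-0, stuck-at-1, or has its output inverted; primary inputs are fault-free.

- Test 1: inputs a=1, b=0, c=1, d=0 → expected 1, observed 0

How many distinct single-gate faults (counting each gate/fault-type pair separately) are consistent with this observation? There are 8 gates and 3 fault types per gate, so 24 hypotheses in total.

Fault-free: N0=1, N1=0, N2=0, N3=1, N4=1, N5=0, N6=0, N7=1 → 1. Observed 0.
  N0: none of the 3 fault types match ✗
  N1: stuck-at-1, inverted output ✓; others ✗
  N2: none of the 3 fault types match ✗
  N3: none of the 3 fault types match ✗
  N4: none of the 3 fault types match ✗
  N5: none of the 3 fault types match ✗
  N6: none of the 3 fault types match ✗
  N7: stuck-at-0, inverted output ✓; others ✗
Consistent faults: {N1 stuck-at-1, N1 inverted output, N7 stuck-at-0, N7 inverted output} — 4 in all.

4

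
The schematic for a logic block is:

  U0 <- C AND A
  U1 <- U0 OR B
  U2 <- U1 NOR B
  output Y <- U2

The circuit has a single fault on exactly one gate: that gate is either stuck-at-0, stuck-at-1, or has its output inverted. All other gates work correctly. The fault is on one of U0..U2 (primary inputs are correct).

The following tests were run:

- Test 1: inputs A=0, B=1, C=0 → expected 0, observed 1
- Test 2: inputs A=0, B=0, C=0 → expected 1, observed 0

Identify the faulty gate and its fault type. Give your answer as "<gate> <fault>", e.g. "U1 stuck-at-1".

Fault-free values for test 1 (A=0, B=1, C=0): U0=0, U1=1, U2=0, giving Y=0. Observed 1.
Test 1: faults giving observed 1 are {U2 stuck-at-1, U2 inverted output}.
Test 2 (A=0, B=0, C=0): fault-free U0=0, U1=0, U2=1 → 1; observed 0. Eliminates U2 stuck-at-1.
Only U2 inverted output is consistent with every test.

U2 inverted output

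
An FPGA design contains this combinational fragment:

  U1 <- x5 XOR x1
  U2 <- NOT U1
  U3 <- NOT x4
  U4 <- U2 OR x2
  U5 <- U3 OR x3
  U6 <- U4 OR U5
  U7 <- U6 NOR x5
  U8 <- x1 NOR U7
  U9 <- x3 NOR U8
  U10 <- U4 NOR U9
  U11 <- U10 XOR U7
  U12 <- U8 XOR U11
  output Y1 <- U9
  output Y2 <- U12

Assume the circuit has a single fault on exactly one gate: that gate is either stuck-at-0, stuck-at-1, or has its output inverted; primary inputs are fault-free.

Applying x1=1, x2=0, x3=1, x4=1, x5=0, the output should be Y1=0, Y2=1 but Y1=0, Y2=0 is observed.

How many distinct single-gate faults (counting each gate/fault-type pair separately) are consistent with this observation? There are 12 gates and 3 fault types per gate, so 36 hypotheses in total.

Fault-free: U1=1, U2=0, U3=0, U4=0, U5=1, U6=1, U7=0, U8=0, U9=0, U10=1, U11=1, U12=1 → Y1=0, Y2=1. Observed Y1=0, Y2=0.
  U1: stuck-at-0, inverted output ✓; others ✗
  U2: stuck-at-1, inverted output ✓; others ✗
  U3: none of the 3 fault types match ✗
  U4: stuck-at-1, inverted output ✓; others ✗
  U5: stuck-at-0, inverted output ✓; others ✗
  U6: stuck-at-0, inverted output ✓; others ✗
  U7: stuck-at-1, inverted output ✓; others ✗
  U8: stuck-at-1, inverted output ✓; others ✗
  U9: none of the 3 fault types match ✗
  U10: stuck-at-0, inverted output ✓; others ✗
  U11: stuck-at-0, inverted output ✓; others ✗
  U12: stuck-at-0, inverted output ✓; others ✗
Consistent faults: {U1 stuck-at-0, U1 inverted output, U2 stuck-at-1, U2 inverted output, U4 stuck-at-1, U4 inverted output, U5 stuck-at-0, U5 inverted output, U6 stuck-at-0, U6 inverted output, U7 stuck-at-1, U7 inverted output, U8 stuck-at-1, U8 inverted output, U10 stuck-at-0, U10 inverted output, U11 stuck-at-0, U11 inverted output, U12 stuck-at-0, U12 inverted output} — 20 in all.

20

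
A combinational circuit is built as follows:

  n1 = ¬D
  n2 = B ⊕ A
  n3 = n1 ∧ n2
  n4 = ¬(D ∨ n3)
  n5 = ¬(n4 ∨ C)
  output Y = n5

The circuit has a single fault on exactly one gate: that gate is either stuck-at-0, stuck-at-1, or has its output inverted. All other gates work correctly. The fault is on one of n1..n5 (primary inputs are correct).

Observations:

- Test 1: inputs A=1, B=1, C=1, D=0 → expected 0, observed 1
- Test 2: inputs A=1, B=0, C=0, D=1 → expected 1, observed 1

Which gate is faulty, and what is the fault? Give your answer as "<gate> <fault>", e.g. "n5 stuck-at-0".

n5 stuck-at-1

Fault-free values for test 1 (A=1, B=1, C=1, D=0): n1=1, n2=0, n3=0, n4=1, n5=0, giving Y=0. Observed 1.
Test 1: faults giving observed 1 are {n5 stuck-at-1, n5 inverted output}.
Test 2 (A=1, B=0, C=0, D=1): fault-free n1=0, n2=1, n3=0, n4=0, n5=1 → 1; observed 1. Eliminates n5 inverted output.
Only n5 stuck-at-1 is consistent with every test.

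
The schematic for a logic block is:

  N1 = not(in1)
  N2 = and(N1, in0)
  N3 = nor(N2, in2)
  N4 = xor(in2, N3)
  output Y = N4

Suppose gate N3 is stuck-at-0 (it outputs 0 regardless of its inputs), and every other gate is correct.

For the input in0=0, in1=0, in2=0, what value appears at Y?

0

Propagate with N3 forced: N1=1, N2=0, N3=0 [stuck-at-0], N4=0.
So Y = 0. (Without the fault it would be 1.)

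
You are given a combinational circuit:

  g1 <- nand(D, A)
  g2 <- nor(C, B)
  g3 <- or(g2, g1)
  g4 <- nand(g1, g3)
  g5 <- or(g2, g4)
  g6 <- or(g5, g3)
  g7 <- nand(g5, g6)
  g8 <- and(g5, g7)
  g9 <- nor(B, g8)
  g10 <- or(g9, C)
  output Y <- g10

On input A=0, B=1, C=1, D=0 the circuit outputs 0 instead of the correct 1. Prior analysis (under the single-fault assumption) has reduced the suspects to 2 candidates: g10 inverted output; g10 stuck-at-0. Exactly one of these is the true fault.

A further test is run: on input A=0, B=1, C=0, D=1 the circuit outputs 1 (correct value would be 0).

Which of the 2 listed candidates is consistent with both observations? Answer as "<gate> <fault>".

Evaluate each candidate on input A=0, B=1, C=0, D=1:
  g10 inverted output: g1=1, g2=0, g3=1, g4=0, g5=0, g6=1, g7=1, g8=0, g9=0, g10=1 [inverted output] → 1 — matches
  g10 stuck-at-0: g1=1, g2=0, g3=1, g4=0, g5=0, g6=1, g7=1, g8=0, g9=0, g10=0 [stuck-at-0] → 0 — eliminated
Only g10 inverted output reproduces the observed 1.

g10 inverted output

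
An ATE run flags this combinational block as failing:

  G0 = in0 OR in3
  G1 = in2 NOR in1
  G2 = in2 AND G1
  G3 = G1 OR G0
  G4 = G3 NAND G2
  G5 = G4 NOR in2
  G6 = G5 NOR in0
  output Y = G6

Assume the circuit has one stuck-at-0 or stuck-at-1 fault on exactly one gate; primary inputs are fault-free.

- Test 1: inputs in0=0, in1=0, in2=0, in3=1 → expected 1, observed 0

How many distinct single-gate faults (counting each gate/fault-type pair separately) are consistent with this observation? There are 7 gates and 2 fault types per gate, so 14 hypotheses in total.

4

Fault-free: G0=1, G1=1, G2=0, G3=1, G4=1, G5=0, G6=1 → 1. Observed 0.
  G0 stuck-at-0: output 1 ✗
  G0 stuck-at-1: output 1 ✗
  G1 stuck-at-0: output 1 ✗
  G1 stuck-at-1: output 1 ✗
  G2 stuck-at-0: output 1 ✗
  G2 stuck-at-1: output 0 ✓
  G3 stuck-at-0: output 1 ✗
  G3 stuck-at-1: output 1 ✗
  G4 stuck-at-0: output 0 ✓
  G4 stuck-at-1: output 1 ✗
  G5 stuck-at-0: output 1 ✗
  G5 stuck-at-1: output 0 ✓
  G6 stuck-at-0: output 0 ✓
  G6 stuck-at-1: output 1 ✗
Consistent faults: {G2 stuck-at-1, G4 stuck-at-0, G5 stuck-at-1, G6 stuck-at-0} — 4 in all.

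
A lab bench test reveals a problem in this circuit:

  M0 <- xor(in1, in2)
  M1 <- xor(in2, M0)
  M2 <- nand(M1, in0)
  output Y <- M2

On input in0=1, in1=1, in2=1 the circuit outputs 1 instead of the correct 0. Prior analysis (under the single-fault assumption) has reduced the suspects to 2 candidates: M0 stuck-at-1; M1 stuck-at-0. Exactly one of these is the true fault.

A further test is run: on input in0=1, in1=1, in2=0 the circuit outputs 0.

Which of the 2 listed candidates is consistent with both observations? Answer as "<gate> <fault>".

Evaluate each candidate on input in0=1, in1=1, in2=0:
  M0 stuck-at-1: M0=1 [stuck-at-1], M1=1, M2=0 → 0 — matches
  M1 stuck-at-0: M0=1, M1=0 [stuck-at-0], M2=1 → 1 — eliminated
Only M0 stuck-at-1 reproduces the observed 0.

M0 stuck-at-1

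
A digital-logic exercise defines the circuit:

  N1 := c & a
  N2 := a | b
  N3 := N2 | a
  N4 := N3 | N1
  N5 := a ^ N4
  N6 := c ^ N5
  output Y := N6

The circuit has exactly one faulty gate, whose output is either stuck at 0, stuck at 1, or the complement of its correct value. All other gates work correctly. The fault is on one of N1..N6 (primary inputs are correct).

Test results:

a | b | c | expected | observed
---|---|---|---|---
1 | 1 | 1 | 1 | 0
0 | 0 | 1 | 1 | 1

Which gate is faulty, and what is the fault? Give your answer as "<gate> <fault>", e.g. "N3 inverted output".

Fault-free values for test 1 (a=1, b=1, c=1): N1=1, N2=1, N3=1, N4=1, N5=0, N6=1, giving Y=1. Observed 0.
Test 1: faults giving observed 0 are {N4 stuck-at-0, N4 inverted output, N5 stuck-at-1, N5 inverted output, N6 stuck-at-0, N6 inverted output}.
Test 2 (a=0, b=0, c=1): fault-free N1=0, N2=0, N3=0, N4=0, N5=0, N6=1 → 1; observed 1. Eliminates N4 inverted output, N5 stuck-at-1, N5 inverted output, N6 stuck-at-0, N6 inverted output.
Only N4 stuck-at-0 is consistent with every test.

N4 stuck-at-0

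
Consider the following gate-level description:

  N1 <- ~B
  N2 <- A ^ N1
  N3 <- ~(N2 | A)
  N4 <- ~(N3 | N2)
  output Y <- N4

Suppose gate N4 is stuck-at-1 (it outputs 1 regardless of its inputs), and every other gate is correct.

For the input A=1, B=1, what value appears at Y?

Propagate with N4 forced: N1=0, N2=1, N3=0, N4=1 [stuck-at-1].
So Y = 1. (Without the fault it would be 0.)

1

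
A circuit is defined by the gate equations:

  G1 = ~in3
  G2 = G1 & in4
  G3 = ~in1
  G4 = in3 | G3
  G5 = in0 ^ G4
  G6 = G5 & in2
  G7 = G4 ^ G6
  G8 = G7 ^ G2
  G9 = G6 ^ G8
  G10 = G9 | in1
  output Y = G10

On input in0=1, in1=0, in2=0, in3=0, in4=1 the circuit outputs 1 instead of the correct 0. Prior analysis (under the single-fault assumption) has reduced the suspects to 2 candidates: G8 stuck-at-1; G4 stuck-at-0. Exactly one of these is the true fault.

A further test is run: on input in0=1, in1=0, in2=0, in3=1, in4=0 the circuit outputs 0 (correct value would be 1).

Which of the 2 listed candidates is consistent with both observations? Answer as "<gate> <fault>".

G4 stuck-at-0

Evaluate each candidate on input in0=1, in1=0, in2=0, in3=1, in4=0:
  G8 stuck-at-1: G1=0, G2=0, G3=1, G4=1, G5=0, G6=0, G7=1, G8=1 [stuck-at-1], G9=1, G10=1 → 1 — eliminated
  G4 stuck-at-0: G1=0, G2=0, G3=1, G4=0 [stuck-at-0], G5=1, G6=0, G7=0, G8=0, G9=0, G10=0 → 0 — matches
Only G4 stuck-at-0 reproduces the observed 0.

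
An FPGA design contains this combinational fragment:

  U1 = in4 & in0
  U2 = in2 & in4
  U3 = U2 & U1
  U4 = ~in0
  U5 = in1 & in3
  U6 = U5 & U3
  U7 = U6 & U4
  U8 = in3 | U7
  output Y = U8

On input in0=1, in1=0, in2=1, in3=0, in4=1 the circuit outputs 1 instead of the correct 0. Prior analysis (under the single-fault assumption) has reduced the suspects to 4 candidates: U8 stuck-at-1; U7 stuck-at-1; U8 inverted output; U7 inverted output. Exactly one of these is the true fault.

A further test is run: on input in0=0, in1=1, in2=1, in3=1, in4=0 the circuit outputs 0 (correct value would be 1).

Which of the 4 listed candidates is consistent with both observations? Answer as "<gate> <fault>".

U8 inverted output

Evaluate each candidate on input in0=0, in1=1, in2=1, in3=1, in4=0:
  U8 stuck-at-1: U1=0, U2=0, U3=0, U4=1, U5=1, U6=0, U7=0, U8=1 [stuck-at-1] → 1 — eliminated
  U7 stuck-at-1: U1=0, U2=0, U3=0, U4=1, U5=1, U6=0, U7=1 [stuck-at-1], U8=1 → 1 — eliminated
  U8 inverted output: U1=0, U2=0, U3=0, U4=1, U5=1, U6=0, U7=0, U8=0 [inverted output] → 0 — matches
  U7 inverted output: U1=0, U2=0, U3=0, U4=1, U5=1, U6=0, U7=1 [inverted output], U8=1 → 1 — eliminated
Only U8 inverted output reproduces the observed 0.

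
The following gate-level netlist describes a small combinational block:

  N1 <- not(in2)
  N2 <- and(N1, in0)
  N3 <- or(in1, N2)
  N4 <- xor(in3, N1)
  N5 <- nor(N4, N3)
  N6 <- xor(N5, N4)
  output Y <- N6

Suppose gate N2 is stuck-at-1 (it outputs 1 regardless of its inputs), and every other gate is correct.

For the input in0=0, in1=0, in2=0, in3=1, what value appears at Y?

Propagate with N2 forced: N1=1, N2=1 [stuck-at-1], N3=1, N4=0, N5=0, N6=0.
So Y = 0. (Without the fault it would be 1.)

0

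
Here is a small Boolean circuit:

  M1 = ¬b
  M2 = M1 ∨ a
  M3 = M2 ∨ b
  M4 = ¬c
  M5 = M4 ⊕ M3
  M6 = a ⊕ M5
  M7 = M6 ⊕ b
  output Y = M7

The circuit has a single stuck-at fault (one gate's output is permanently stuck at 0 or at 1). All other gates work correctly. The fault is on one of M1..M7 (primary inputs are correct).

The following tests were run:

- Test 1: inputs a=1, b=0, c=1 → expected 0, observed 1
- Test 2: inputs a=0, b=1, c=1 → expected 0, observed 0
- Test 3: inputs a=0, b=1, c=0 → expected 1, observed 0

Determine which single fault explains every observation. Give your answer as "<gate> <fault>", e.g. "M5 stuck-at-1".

M6 stuck-at-1

Fault-free values for test 1 (a=1, b=0, c=1): M1=1, M2=1, M3=1, M4=0, M5=1, M6=0, M7=0, giving Y=0. Observed 1.
Test 1: faults giving observed 1 are {M2 stuck-at-0, M3 stuck-at-0, M4 stuck-at-1, M5 stuck-at-0, M6 stuck-at-1, M7 stuck-at-1}.
Test 2 (a=0, b=1, c=1): fault-free M1=0, M2=0, M3=1, M4=0, M5=1, M6=1, M7=0 → 0; observed 0. Eliminates M3 stuck-at-0, M4 stuck-at-1, M5 stuck-at-0, M7 stuck-at-1.
Test 3 (a=0, b=1, c=0): fault-free M1=0, M2=0, M3=1, M4=1, M5=0, M6=0, M7=1 → 1; observed 0. Eliminates M2 stuck-at-0.
Only M6 stuck-at-1 is consistent with every test.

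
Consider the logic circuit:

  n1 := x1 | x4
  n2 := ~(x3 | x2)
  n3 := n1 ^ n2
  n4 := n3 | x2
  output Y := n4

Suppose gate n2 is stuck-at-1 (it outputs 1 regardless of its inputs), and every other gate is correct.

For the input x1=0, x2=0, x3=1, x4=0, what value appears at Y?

Propagate with n2 forced: n1=0, n2=1 [stuck-at-1], n3=1, n4=1.
So Y = 1. (Without the fault it would be 0.)

1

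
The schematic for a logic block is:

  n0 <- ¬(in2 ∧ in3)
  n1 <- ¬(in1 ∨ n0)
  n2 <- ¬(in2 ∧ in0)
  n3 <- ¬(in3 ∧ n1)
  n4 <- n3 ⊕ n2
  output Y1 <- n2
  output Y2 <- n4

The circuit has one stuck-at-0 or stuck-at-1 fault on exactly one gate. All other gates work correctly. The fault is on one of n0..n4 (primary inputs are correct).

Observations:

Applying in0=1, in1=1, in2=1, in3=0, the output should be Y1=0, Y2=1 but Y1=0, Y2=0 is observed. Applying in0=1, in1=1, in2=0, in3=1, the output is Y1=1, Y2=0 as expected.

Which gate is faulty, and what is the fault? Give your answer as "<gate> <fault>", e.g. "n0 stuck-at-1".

n4 stuck-at-0

Fault-free values for test 1 (in0=1, in1=1, in2=1, in3=0): n0=1, n1=0, n2=0, n3=1, n4=1, giving Y1=0, Y2=1. Observed Y1=0, Y2=0.
Test 1: faults giving observed Y1=0, Y2=0 are {n3 stuck-at-0, n4 stuck-at-0}.
Test 2 (in0=1, in1=1, in2=0, in3=1): fault-free n0=1, n1=0, n2=1, n3=1, n4=0 → Y1=1, Y2=0; observed Y1=1, Y2=0. Eliminates n3 stuck-at-0.
Only n4 stuck-at-0 is consistent with every test.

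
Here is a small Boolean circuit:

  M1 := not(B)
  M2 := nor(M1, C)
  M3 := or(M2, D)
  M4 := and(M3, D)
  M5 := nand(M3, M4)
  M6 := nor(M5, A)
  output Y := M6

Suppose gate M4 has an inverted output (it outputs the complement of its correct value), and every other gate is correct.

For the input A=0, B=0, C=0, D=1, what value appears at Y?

Propagate with M4 forced: M1=1, M2=0, M3=1, M4=0 [inverted output], M5=1, M6=0.
So Y = 0. (Without the fault it would be 1.)

0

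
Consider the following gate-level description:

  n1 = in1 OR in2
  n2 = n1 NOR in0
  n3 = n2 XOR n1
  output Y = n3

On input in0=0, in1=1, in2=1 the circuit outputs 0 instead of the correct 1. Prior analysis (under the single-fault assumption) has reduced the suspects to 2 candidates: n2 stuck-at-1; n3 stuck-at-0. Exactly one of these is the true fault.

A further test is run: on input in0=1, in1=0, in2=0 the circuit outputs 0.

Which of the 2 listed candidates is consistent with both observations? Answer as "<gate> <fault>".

Evaluate each candidate on input in0=1, in1=0, in2=0:
  n2 stuck-at-1: n1=0, n2=1 [stuck-at-1], n3=1 → 1 — eliminated
  n3 stuck-at-0: n1=0, n2=0, n3=0 [stuck-at-0] → 0 — matches
Only n3 stuck-at-0 reproduces the observed 0.

n3 stuck-at-0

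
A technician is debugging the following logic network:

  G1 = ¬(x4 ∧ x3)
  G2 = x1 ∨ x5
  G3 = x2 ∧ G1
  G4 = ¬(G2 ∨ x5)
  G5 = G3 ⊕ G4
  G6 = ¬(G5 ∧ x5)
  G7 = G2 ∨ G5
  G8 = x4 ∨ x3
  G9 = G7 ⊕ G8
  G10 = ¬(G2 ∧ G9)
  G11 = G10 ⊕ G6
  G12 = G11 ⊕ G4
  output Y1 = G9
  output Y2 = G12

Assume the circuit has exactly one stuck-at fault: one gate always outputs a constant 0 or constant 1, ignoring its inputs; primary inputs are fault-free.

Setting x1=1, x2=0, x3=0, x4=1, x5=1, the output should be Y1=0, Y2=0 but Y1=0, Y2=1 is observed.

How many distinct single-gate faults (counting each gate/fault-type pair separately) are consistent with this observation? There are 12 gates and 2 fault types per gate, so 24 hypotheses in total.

Fault-free: G1=1, G2=1, G3=0, G4=0, G5=0, G6=1, G7=1, G8=1, G9=0, G10=1, G11=0, G12=0 → Y1=0, Y2=0. Observed Y1=0, Y2=1.
  G1: none of the 2 fault types match ✗
  G2: none of the 2 fault types match ✗
  G3: stuck-at-1 ✓; others ✗
  G4: none of the 2 fault types match ✗
  G5: stuck-at-1 ✓; others ✗
  G6: stuck-at-0 ✓; others ✗
  G7: none of the 2 fault types match ✗
  G8: none of the 2 fault types match ✗
  G9: none of the 2 fault types match ✗
  G10: stuck-at-0 ✓; others ✗
  G11: stuck-at-1 ✓; others ✗
  G12: stuck-at-1 ✓; others ✗
Consistent faults: {G3 stuck-at-1, G5 stuck-at-1, G6 stuck-at-0, G10 stuck-at-0, G11 stuck-at-1, G12 stuck-at-1} — 6 in all.

6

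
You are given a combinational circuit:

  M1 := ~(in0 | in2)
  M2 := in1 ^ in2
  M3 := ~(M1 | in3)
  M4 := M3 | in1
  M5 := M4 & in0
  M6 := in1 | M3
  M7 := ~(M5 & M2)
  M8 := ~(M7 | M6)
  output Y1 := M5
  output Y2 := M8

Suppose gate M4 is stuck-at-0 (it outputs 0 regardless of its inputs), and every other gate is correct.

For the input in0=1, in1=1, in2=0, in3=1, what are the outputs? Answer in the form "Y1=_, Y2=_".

Y1=0, Y2=0

Propagate with M4 forced: M1=0, M2=1, M3=0, M4=0 [stuck-at-0], M5=0, M6=1, M7=1, M8=0.
So the outputs are Y1=0, Y2=0. (Without the fault they would be Y1=1, Y2=0.)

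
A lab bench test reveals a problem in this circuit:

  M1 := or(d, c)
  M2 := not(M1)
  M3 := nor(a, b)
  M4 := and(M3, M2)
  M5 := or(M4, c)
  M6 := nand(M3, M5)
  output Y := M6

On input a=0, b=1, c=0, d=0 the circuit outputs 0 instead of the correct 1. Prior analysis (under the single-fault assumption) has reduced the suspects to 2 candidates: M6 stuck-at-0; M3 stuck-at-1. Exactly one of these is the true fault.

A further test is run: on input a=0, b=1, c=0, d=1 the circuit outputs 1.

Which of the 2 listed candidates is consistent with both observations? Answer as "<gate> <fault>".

M3 stuck-at-1

Evaluate each candidate on input a=0, b=1, c=0, d=1:
  M6 stuck-at-0: M1=1, M2=0, M3=0, M4=0, M5=0, M6=0 [stuck-at-0] → 0 — eliminated
  M3 stuck-at-1: M1=1, M2=0, M3=1 [stuck-at-1], M4=0, M5=0, M6=1 → 1 — matches
Only M3 stuck-at-1 reproduces the observed 1.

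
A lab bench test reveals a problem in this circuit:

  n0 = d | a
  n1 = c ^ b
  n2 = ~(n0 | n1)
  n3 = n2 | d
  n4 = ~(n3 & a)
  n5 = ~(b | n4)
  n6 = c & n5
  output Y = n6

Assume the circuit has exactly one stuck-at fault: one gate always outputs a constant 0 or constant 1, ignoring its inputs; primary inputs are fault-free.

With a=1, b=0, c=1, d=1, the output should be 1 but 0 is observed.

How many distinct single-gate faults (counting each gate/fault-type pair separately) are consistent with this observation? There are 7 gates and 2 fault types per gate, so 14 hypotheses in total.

4

Fault-free: n0=1, n1=1, n2=0, n3=1, n4=0, n5=1, n6=1 → 1. Observed 0.
  n0 stuck-at-0: output 1 ✗
  n0 stuck-at-1: output 1 ✗
  n1 stuck-at-0: output 1 ✗
  n1 stuck-at-1: output 1 ✗
  n2 stuck-at-0: output 1 ✗
  n2 stuck-at-1: output 1 ✗
  n3 stuck-at-0: output 0 ✓
  n3 stuck-at-1: output 1 ✗
  n4 stuck-at-0: output 1 ✗
  n4 stuck-at-1: output 0 ✓
  n5 stuck-at-0: output 0 ✓
  n5 stuck-at-1: output 1 ✗
  n6 stuck-at-0: output 0 ✓
  n6 stuck-at-1: output 1 ✗
Consistent faults: {n3 stuck-at-0, n4 stuck-at-1, n5 stuck-at-0, n6 stuck-at-0} — 4 in all.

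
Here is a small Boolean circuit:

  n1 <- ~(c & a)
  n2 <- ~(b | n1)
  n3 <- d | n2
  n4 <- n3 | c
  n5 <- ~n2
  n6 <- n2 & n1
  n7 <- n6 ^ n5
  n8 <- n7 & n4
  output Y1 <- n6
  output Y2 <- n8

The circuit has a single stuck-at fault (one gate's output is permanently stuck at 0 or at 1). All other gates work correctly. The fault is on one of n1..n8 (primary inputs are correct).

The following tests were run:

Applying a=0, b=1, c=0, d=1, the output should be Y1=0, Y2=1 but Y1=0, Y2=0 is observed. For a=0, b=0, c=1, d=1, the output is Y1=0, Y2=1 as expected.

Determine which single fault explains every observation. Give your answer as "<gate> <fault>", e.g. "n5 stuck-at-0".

n3 stuck-at-0

Fault-free values for test 1 (a=0, b=1, c=0, d=1): n1=1, n2=0, n3=1, n4=1, n5=1, n6=0, n7=1, n8=1, giving Y1=0, Y2=1. Observed Y1=0, Y2=0.
Test 1: faults giving observed Y1=0, Y2=0 are {n3 stuck-at-0, n4 stuck-at-0, n5 stuck-at-0, n7 stuck-at-0, n8 stuck-at-0}.
Test 2 (a=0, b=0, c=1, d=1): fault-free n1=1, n2=0, n3=1, n4=1, n5=1, n6=0, n7=1, n8=1 → Y1=0, Y2=1; observed Y1=0, Y2=1. Eliminates n4 stuck-at-0, n5 stuck-at-0, n7 stuck-at-0, n8 stuck-at-0.
Only n3 stuck-at-0 is consistent with every test.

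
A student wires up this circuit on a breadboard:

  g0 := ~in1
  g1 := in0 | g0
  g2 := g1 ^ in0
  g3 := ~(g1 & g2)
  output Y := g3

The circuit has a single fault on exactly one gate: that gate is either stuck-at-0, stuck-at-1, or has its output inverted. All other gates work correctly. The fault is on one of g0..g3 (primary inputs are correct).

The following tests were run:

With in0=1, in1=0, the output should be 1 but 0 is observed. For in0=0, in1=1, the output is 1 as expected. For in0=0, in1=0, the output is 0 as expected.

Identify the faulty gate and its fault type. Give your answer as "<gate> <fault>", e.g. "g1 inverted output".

Fault-free values for test 1 (in0=1, in1=0): g0=1, g1=1, g2=0, g3=1, giving Y=1. Observed 0.
Test 1: faults giving observed 0 are {g2 stuck-at-1, g2 inverted output, g3 stuck-at-0, g3 inverted output}.
Test 2 (in0=0, in1=1): fault-free g0=0, g1=0, g2=0, g3=1 → 1; observed 1. Eliminates g3 stuck-at-0, g3 inverted output.
Test 3 (in0=0, in1=0): fault-free g0=1, g1=1, g2=1, g3=0 → 0; observed 0. Eliminates g2 inverted output.
Only g2 stuck-at-1 is consistent with every test.

g2 stuck-at-1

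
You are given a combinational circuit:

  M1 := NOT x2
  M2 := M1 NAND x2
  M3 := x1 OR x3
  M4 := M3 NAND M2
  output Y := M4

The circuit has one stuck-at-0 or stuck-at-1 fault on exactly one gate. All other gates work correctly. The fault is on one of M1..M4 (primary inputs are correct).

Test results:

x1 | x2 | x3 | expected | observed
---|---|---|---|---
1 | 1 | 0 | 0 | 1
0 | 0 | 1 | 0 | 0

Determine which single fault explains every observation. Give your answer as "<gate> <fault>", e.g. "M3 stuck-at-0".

Fault-free values for test 1 (x1=1, x2=1, x3=0): M1=0, M2=1, M3=1, M4=0, giving Y=0. Observed 1.
Test 1: faults giving observed 1 are {M1 stuck-at-1, M2 stuck-at-0, M3 stuck-at-0, M4 stuck-at-1}.
Test 2 (x1=0, x2=0, x3=1): fault-free M1=1, M2=1, M3=1, M4=0 → 0; observed 0. Eliminates M2 stuck-at-0, M3 stuck-at-0, M4 stuck-at-1.
Only M1 stuck-at-1 is consistent with every test.

M1 stuck-at-1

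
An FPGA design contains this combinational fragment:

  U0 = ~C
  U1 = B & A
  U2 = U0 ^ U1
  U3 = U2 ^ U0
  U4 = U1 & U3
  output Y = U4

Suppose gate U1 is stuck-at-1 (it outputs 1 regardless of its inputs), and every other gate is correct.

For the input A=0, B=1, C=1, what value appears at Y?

Propagate with U1 forced: U0=0, U1=1 [stuck-at-1], U2=1, U3=1, U4=1.
So Y = 1. (Without the fault it would be 0.)

1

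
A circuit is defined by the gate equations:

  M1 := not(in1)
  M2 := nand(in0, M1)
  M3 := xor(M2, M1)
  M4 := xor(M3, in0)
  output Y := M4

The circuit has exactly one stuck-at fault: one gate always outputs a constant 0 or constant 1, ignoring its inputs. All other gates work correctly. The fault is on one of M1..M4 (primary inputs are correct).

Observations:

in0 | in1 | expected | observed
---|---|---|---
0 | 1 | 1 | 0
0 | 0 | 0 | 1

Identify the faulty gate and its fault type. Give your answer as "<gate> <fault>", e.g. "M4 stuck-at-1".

M2 stuck-at-0

Fault-free values for test 1 (in0=0, in1=1): M1=0, M2=1, M3=1, M4=1, giving Y=1. Observed 0.
Test 1: faults giving observed 0 are {M1 stuck-at-1, M2 stuck-at-0, M3 stuck-at-0, M4 stuck-at-0}.
Test 2 (in0=0, in1=0): fault-free M1=1, M2=1, M3=0, M4=0 → 0; observed 1. Eliminates M1 stuck-at-1, M3 stuck-at-0, M4 stuck-at-0.
Only M2 stuck-at-0 is consistent with every test.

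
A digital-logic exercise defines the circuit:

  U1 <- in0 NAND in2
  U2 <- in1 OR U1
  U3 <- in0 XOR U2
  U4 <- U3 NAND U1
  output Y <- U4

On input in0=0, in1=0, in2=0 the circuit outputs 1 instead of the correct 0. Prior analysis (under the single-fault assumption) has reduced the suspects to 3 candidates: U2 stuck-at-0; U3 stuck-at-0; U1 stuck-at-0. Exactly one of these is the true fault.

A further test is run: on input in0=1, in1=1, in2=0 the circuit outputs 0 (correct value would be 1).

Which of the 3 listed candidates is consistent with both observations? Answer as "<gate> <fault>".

Evaluate each candidate on input in0=1, in1=1, in2=0:
  U2 stuck-at-0: U1=1, U2=0 [stuck-at-0], U3=1, U4=0 → 0 — matches
  U3 stuck-at-0: U1=1, U2=1, U3=0 [stuck-at-0], U4=1 → 1 — eliminated
  U1 stuck-at-0: U1=0 [stuck-at-0], U2=1, U3=0, U4=1 → 1 — eliminated
Only U2 stuck-at-0 reproduces the observed 0.

U2 stuck-at-0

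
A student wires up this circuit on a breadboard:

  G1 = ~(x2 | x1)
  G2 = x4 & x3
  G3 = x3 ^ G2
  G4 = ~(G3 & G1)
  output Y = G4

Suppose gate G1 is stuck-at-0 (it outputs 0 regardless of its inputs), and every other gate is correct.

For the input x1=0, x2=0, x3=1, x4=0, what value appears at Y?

Propagate with G1 forced: G1=0 [stuck-at-0], G2=0, G3=1, G4=1.
So Y = 1. (Without the fault it would be 0.)

1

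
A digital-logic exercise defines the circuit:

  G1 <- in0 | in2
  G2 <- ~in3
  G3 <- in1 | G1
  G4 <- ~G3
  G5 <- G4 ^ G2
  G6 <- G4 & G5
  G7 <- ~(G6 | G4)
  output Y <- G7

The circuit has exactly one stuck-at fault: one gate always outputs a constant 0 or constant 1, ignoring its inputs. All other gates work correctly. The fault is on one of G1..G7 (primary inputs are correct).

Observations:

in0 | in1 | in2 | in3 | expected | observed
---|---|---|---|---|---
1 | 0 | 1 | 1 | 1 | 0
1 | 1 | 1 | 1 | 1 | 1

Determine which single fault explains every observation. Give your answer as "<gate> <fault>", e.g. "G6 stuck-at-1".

Fault-free values for test 1 (in0=1, in1=0, in2=1, in3=1): G1=1, G2=0, G3=1, G4=0, G5=0, G6=0, G7=1, giving Y=1. Observed 0.
Test 1: faults giving observed 0 are {G1 stuck-at-0, G3 stuck-at-0, G4 stuck-at-1, G6 stuck-at-1, G7 stuck-at-0}.
Test 2 (in0=1, in1=1, in2=1, in3=1): fault-free G1=1, G2=0, G3=1, G4=0, G5=0, G6=0, G7=1 → 1; observed 1. Eliminates G3 stuck-at-0, G4 stuck-at-1, G6 stuck-at-1, G7 stuck-at-0.
Only G1 stuck-at-0 is consistent with every test.

G1 stuck-at-0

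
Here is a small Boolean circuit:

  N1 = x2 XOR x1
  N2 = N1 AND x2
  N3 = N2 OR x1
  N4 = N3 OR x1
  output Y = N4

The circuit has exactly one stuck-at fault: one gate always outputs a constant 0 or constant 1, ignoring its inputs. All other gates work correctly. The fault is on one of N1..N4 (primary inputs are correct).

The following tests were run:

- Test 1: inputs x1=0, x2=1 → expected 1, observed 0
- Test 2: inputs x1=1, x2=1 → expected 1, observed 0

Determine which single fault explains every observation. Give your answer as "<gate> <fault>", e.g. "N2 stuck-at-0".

Fault-free values for test 1 (x1=0, x2=1): N1=1, N2=1, N3=1, N4=1, giving Y=1. Observed 0.
Test 1: faults giving observed 0 are {N1 stuck-at-0, N2 stuck-at-0, N3 stuck-at-0, N4 stuck-at-0}.
Test 2 (x1=1, x2=1): fault-free N1=0, N2=0, N3=1, N4=1 → 1; observed 0. Eliminates N1 stuck-at-0, N2 stuck-at-0, N3 stuck-at-0.
Only N4 stuck-at-0 is consistent with every test.

N4 stuck-at-0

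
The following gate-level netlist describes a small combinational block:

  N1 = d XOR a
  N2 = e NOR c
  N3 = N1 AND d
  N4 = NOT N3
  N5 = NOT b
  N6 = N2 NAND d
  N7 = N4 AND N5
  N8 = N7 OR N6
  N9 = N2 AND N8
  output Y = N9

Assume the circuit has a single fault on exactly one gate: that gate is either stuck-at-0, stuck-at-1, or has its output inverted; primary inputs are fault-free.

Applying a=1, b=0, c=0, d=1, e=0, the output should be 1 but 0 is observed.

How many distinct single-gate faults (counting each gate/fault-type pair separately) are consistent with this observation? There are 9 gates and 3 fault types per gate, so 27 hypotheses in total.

16

Fault-free: N1=0, N2=1, N3=0, N4=1, N5=1, N6=0, N7=1, N8=1, N9=1 → 1. Observed 0.
  N1: stuck-at-1, inverted output ✓; others ✗
  N2: stuck-at-0, inverted output ✓; others ✗
  N3: stuck-at-1, inverted output ✓; others ✗
  N4: stuck-at-0, inverted output ✓; others ✗
  N5: stuck-at-0, inverted output ✓; others ✗
  N6: none of the 3 fault types match ✗
  N7: stuck-at-0, inverted output ✓; others ✗
  N8: stuck-at-0, inverted output ✓; others ✗
  N9: stuck-at-0, inverted output ✓; others ✗
Consistent faults: {N1 stuck-at-1, N1 inverted output, N2 stuck-at-0, N2 inverted output, N3 stuck-at-1, N3 inverted output, N4 stuck-at-0, N4 inverted output, N5 stuck-at-0, N5 inverted output, N7 stuck-at-0, N7 inverted output, N8 stuck-at-0, N8 inverted output, N9 stuck-at-0, N9 inverted output} — 16 in all.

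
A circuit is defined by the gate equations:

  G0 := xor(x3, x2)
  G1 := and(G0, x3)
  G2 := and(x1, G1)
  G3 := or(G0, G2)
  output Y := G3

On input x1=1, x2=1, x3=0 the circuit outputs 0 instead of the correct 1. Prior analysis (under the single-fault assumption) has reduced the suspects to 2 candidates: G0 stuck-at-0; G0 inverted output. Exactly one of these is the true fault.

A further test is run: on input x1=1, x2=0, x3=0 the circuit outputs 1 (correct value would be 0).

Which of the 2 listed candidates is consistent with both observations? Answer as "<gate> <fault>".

G0 inverted output

Evaluate each candidate on input x1=1, x2=0, x3=0:
  G0 stuck-at-0: G0=0 [stuck-at-0], G1=0, G2=0, G3=0 → 0 — eliminated
  G0 inverted output: G0=1 [inverted output], G1=0, G2=0, G3=1 → 1 — matches
Only G0 inverted output reproduces the observed 1.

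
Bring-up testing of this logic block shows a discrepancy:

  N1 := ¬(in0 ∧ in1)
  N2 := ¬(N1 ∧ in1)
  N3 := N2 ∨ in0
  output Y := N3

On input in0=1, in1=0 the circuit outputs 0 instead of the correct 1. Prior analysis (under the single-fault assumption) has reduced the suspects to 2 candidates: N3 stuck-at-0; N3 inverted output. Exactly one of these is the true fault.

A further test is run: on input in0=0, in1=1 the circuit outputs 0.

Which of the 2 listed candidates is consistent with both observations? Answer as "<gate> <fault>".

Evaluate each candidate on input in0=0, in1=1:
  N3 stuck-at-0: N1=1, N2=0, N3=0 [stuck-at-0] → 0 — matches
  N3 inverted output: N1=1, N2=0, N3=1 [inverted output] → 1 — eliminated
Only N3 stuck-at-0 reproduces the observed 0.

N3 stuck-at-0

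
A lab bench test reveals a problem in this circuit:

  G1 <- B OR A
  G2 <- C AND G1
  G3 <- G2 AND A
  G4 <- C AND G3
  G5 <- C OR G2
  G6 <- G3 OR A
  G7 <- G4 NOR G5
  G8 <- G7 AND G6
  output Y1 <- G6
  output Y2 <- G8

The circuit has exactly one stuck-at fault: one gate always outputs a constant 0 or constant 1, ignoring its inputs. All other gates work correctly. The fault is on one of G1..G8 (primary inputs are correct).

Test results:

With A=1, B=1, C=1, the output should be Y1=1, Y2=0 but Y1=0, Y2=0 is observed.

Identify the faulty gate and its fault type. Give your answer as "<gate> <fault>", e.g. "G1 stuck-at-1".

G6 stuck-at-0

Fault-free values for test 1 (A=1, B=1, C=1): G1=1, G2=1, G3=1, G4=1, G5=1, G6=1, G7=0, G8=0, giving Y1=1, Y2=0. Observed Y1=0, Y2=0.
Test 1: faults giving observed Y1=0, Y2=0 are {G6 stuck-at-0}.
Only G6 stuck-at-0 is consistent with every test.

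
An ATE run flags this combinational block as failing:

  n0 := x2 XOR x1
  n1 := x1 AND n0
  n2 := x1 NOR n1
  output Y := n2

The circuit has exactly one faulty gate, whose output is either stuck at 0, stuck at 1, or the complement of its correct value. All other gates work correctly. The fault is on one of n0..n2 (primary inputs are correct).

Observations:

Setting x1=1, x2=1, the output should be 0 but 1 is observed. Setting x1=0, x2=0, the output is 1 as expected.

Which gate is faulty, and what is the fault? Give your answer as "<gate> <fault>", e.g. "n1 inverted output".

Fault-free values for test 1 (x1=1, x2=1): n0=0, n1=0, n2=0, giving Y=0. Observed 1.
Test 1: faults giving observed 1 are {n2 stuck-at-1, n2 inverted output}.
Test 2 (x1=0, x2=0): fault-free n0=0, n1=0, n2=1 → 1; observed 1. Eliminates n2 inverted output.
Only n2 stuck-at-1 is consistent with every test.

n2 stuck-at-1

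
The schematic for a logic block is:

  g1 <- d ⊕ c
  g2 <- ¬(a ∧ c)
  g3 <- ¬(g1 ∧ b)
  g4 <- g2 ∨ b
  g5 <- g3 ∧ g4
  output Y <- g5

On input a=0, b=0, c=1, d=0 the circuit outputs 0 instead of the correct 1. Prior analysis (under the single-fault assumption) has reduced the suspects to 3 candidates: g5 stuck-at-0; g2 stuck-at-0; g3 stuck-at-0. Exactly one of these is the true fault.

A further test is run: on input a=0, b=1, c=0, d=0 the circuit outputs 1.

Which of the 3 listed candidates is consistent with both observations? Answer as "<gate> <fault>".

Evaluate each candidate on input a=0, b=1, c=0, d=0:
  g5 stuck-at-0: g1=0, g2=1, g3=1, g4=1, g5=0 [stuck-at-0] → 0 — eliminated
  g2 stuck-at-0: g1=0, g2=0 [stuck-at-0], g3=1, g4=1, g5=1 → 1 — matches
  g3 stuck-at-0: g1=0, g2=1, g3=0 [stuck-at-0], g4=1, g5=0 → 0 — eliminated
Only g2 stuck-at-0 reproduces the observed 1.

g2 stuck-at-0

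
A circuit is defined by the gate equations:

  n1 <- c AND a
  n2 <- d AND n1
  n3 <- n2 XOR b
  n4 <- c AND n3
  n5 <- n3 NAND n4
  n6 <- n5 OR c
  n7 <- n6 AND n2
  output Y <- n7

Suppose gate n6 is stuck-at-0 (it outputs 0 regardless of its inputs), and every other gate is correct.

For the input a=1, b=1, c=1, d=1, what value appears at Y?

0

Propagate with n6 forced: n1=1, n2=1, n3=0, n4=0, n5=1, n6=0 [stuck-at-0], n7=0.
So Y = 0. (Without the fault it would be 1.)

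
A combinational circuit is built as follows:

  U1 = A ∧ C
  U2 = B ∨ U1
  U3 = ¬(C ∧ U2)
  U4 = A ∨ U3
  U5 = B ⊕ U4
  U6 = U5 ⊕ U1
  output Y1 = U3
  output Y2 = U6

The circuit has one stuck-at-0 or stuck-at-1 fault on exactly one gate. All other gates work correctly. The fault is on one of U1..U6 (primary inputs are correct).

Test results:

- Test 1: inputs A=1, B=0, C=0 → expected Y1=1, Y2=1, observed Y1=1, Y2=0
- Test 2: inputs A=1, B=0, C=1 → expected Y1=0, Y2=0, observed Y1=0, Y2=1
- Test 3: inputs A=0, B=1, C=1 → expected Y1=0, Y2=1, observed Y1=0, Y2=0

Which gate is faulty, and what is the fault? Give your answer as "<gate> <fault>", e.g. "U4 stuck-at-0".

U5 stuck-at-0

Fault-free values for test 1 (A=1, B=0, C=0): U1=0, U2=0, U3=1, U4=1, U5=1, U6=1, giving Y1=1, Y2=1. Observed Y1=1, Y2=0.
Test 1: faults giving observed Y1=1, Y2=0 are {U1 stuck-at-1, U4 stuck-at-0, U5 stuck-at-0, U6 stuck-at-0}.
Test 2 (A=1, B=0, C=1): fault-free U1=1, U2=1, U3=0, U4=1, U5=1, U6=0 → Y1=0, Y2=0; observed Y1=0, Y2=1. Eliminates U1 stuck-at-1, U6 stuck-at-0.
Test 3 (A=0, B=1, C=1): fault-free U1=0, U2=1, U3=0, U4=0, U5=1, U6=1 → Y1=0, Y2=1; observed Y1=0, Y2=0. Eliminates U4 stuck-at-0.
Only U5 stuck-at-0 is consistent with every test.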